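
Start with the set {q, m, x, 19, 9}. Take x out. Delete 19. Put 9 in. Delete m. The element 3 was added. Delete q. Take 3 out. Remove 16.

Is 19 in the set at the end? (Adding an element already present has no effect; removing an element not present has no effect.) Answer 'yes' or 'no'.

Answer: no

Derivation:
Tracking the set through each operation:
Start: {19, 9, m, q, x}
Event 1 (remove x): removed. Set: {19, 9, m, q}
Event 2 (remove 19): removed. Set: {9, m, q}
Event 3 (add 9): already present, no change. Set: {9, m, q}
Event 4 (remove m): removed. Set: {9, q}
Event 5 (add 3): added. Set: {3, 9, q}
Event 6 (remove q): removed. Set: {3, 9}
Event 7 (remove 3): removed. Set: {9}
Event 8 (remove 16): not present, no change. Set: {9}

Final set: {9} (size 1)
19 is NOT in the final set.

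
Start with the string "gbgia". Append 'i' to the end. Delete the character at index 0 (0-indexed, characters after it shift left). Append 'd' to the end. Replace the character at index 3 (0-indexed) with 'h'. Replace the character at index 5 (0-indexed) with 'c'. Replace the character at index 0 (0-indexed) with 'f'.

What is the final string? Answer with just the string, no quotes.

Applying each edit step by step:
Start: "gbgia"
Op 1 (append 'i'): "gbgia" -> "gbgiai"
Op 2 (delete idx 0 = 'g'): "gbgiai" -> "bgiai"
Op 3 (append 'd'): "bgiai" -> "bgiaid"
Op 4 (replace idx 3: 'a' -> 'h'): "bgiaid" -> "bgihid"
Op 5 (replace idx 5: 'd' -> 'c'): "bgihid" -> "bgihic"
Op 6 (replace idx 0: 'b' -> 'f'): "bgihic" -> "fgihic"

Answer: fgihic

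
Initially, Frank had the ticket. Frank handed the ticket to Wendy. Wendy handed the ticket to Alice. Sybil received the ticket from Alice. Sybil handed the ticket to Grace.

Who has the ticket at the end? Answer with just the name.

Tracking the ticket through each event:
Start: Frank has the ticket.
After event 1: Wendy has the ticket.
After event 2: Alice has the ticket.
After event 3: Sybil has the ticket.
After event 4: Grace has the ticket.

Answer: Grace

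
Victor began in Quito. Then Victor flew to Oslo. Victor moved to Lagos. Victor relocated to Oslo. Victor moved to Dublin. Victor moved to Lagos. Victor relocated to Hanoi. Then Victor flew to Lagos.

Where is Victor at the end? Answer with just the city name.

Tracking Victor's location:
Start: Victor is in Quito.
After move 1: Quito -> Oslo. Victor is in Oslo.
After move 2: Oslo -> Lagos. Victor is in Lagos.
After move 3: Lagos -> Oslo. Victor is in Oslo.
After move 4: Oslo -> Dublin. Victor is in Dublin.
After move 5: Dublin -> Lagos. Victor is in Lagos.
After move 6: Lagos -> Hanoi. Victor is in Hanoi.
After move 7: Hanoi -> Lagos. Victor is in Lagos.

Answer: Lagos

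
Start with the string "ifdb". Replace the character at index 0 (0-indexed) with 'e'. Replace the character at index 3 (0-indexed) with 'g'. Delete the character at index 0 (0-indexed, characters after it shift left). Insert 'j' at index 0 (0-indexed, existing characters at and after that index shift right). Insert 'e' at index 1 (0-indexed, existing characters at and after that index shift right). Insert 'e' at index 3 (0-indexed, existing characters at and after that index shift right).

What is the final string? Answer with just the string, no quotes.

Applying each edit step by step:
Start: "ifdb"
Op 1 (replace idx 0: 'i' -> 'e'): "ifdb" -> "efdb"
Op 2 (replace idx 3: 'b' -> 'g'): "efdb" -> "efdg"
Op 3 (delete idx 0 = 'e'): "efdg" -> "fdg"
Op 4 (insert 'j' at idx 0): "fdg" -> "jfdg"
Op 5 (insert 'e' at idx 1): "jfdg" -> "jefdg"
Op 6 (insert 'e' at idx 3): "jefdg" -> "jefedg"

Answer: jefedg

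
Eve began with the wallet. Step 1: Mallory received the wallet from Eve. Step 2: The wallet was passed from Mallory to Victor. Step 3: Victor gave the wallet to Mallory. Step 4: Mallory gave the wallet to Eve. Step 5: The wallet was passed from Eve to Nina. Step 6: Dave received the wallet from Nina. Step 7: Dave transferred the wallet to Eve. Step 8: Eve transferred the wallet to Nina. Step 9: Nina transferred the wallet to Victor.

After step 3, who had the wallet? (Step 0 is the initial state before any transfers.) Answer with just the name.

Tracking the wallet holder through step 3:
After step 0 (start): Eve
After step 1: Mallory
After step 2: Victor
After step 3: Mallory

At step 3, the holder is Mallory.

Answer: Mallory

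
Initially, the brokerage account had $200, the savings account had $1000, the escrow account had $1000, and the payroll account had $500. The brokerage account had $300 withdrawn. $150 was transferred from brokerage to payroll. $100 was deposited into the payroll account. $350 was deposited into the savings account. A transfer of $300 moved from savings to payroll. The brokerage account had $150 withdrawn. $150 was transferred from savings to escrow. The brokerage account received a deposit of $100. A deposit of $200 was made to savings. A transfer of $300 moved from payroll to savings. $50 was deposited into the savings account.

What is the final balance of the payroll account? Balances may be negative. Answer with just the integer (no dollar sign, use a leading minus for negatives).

Tracking account balances step by step:
Start: brokerage=200, savings=1000, escrow=1000, payroll=500
Event 1 (withdraw 300 from brokerage): brokerage: 200 - 300 = -100. Balances: brokerage=-100, savings=1000, escrow=1000, payroll=500
Event 2 (transfer 150 brokerage -> payroll): brokerage: -100 - 150 = -250, payroll: 500 + 150 = 650. Balances: brokerage=-250, savings=1000, escrow=1000, payroll=650
Event 3 (deposit 100 to payroll): payroll: 650 + 100 = 750. Balances: brokerage=-250, savings=1000, escrow=1000, payroll=750
Event 4 (deposit 350 to savings): savings: 1000 + 350 = 1350. Balances: brokerage=-250, savings=1350, escrow=1000, payroll=750
Event 5 (transfer 300 savings -> payroll): savings: 1350 - 300 = 1050, payroll: 750 + 300 = 1050. Balances: brokerage=-250, savings=1050, escrow=1000, payroll=1050
Event 6 (withdraw 150 from brokerage): brokerage: -250 - 150 = -400. Balances: brokerage=-400, savings=1050, escrow=1000, payroll=1050
Event 7 (transfer 150 savings -> escrow): savings: 1050 - 150 = 900, escrow: 1000 + 150 = 1150. Balances: brokerage=-400, savings=900, escrow=1150, payroll=1050
Event 8 (deposit 100 to brokerage): brokerage: -400 + 100 = -300. Balances: brokerage=-300, savings=900, escrow=1150, payroll=1050
Event 9 (deposit 200 to savings): savings: 900 + 200 = 1100. Balances: brokerage=-300, savings=1100, escrow=1150, payroll=1050
Event 10 (transfer 300 payroll -> savings): payroll: 1050 - 300 = 750, savings: 1100 + 300 = 1400. Balances: brokerage=-300, savings=1400, escrow=1150, payroll=750
Event 11 (deposit 50 to savings): savings: 1400 + 50 = 1450. Balances: brokerage=-300, savings=1450, escrow=1150, payroll=750

Final balance of payroll: 750

Answer: 750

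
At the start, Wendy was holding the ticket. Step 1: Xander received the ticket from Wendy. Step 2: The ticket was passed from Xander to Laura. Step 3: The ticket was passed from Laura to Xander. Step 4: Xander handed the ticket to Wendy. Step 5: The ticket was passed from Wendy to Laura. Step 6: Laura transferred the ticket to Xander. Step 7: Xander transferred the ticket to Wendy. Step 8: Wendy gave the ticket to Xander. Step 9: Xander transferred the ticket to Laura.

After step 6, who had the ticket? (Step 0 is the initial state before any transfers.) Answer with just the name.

Tracking the ticket holder through step 6:
After step 0 (start): Wendy
After step 1: Xander
After step 2: Laura
After step 3: Xander
After step 4: Wendy
After step 5: Laura
After step 6: Xander

At step 6, the holder is Xander.

Answer: Xander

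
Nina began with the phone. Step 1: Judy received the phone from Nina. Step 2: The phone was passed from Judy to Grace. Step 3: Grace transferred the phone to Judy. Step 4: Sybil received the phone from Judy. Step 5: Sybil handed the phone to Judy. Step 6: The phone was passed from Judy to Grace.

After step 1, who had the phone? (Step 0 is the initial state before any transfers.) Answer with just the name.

Tracking the phone holder through step 1:
After step 0 (start): Nina
After step 1: Judy

At step 1, the holder is Judy.

Answer: Judy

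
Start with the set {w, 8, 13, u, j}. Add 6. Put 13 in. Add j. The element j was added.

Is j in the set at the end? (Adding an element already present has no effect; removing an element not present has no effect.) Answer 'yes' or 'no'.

Answer: yes

Derivation:
Tracking the set through each operation:
Start: {13, 8, j, u, w}
Event 1 (add 6): added. Set: {13, 6, 8, j, u, w}
Event 2 (add 13): already present, no change. Set: {13, 6, 8, j, u, w}
Event 3 (add j): already present, no change. Set: {13, 6, 8, j, u, w}
Event 4 (add j): already present, no change. Set: {13, 6, 8, j, u, w}

Final set: {13, 6, 8, j, u, w} (size 6)
j is in the final set.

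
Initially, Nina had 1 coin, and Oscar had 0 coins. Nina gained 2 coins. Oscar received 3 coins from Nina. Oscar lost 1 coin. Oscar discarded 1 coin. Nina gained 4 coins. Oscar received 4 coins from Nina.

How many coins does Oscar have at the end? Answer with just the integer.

Tracking counts step by step:
Start: Nina=1, Oscar=0
Event 1 (Nina +2): Nina: 1 -> 3. State: Nina=3, Oscar=0
Event 2 (Nina -> Oscar, 3): Nina: 3 -> 0, Oscar: 0 -> 3. State: Nina=0, Oscar=3
Event 3 (Oscar -1): Oscar: 3 -> 2. State: Nina=0, Oscar=2
Event 4 (Oscar -1): Oscar: 2 -> 1. State: Nina=0, Oscar=1
Event 5 (Nina +4): Nina: 0 -> 4. State: Nina=4, Oscar=1
Event 6 (Nina -> Oscar, 4): Nina: 4 -> 0, Oscar: 1 -> 5. State: Nina=0, Oscar=5

Oscar's final count: 5

Answer: 5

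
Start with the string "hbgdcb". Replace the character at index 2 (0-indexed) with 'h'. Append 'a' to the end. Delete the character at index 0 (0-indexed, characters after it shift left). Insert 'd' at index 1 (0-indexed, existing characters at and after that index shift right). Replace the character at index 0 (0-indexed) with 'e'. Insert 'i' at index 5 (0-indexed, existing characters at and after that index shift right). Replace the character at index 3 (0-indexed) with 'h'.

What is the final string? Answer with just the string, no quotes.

Answer: edhhciba

Derivation:
Applying each edit step by step:
Start: "hbgdcb"
Op 1 (replace idx 2: 'g' -> 'h'): "hbgdcb" -> "hbhdcb"
Op 2 (append 'a'): "hbhdcb" -> "hbhdcba"
Op 3 (delete idx 0 = 'h'): "hbhdcba" -> "bhdcba"
Op 4 (insert 'd' at idx 1): "bhdcba" -> "bdhdcba"
Op 5 (replace idx 0: 'b' -> 'e'): "bdhdcba" -> "edhdcba"
Op 6 (insert 'i' at idx 5): "edhdcba" -> "edhdciba"
Op 7 (replace idx 3: 'd' -> 'h'): "edhdciba" -> "edhhciba"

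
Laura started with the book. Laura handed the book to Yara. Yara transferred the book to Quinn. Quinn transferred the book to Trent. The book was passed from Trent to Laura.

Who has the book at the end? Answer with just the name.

Answer: Laura

Derivation:
Tracking the book through each event:
Start: Laura has the book.
After event 1: Yara has the book.
After event 2: Quinn has the book.
After event 3: Trent has the book.
After event 4: Laura has the book.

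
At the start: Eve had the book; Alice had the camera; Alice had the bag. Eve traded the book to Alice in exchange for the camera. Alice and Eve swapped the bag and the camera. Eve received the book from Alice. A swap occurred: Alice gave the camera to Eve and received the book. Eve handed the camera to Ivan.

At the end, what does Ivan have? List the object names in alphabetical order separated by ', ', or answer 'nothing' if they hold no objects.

Tracking all object holders:
Start: book:Eve, camera:Alice, bag:Alice
Event 1 (swap book<->camera: now book:Alice, camera:Eve). State: book:Alice, camera:Eve, bag:Alice
Event 2 (swap bag<->camera: now bag:Eve, camera:Alice). State: book:Alice, camera:Alice, bag:Eve
Event 3 (give book: Alice -> Eve). State: book:Eve, camera:Alice, bag:Eve
Event 4 (swap camera<->book: now camera:Eve, book:Alice). State: book:Alice, camera:Eve, bag:Eve
Event 5 (give camera: Eve -> Ivan). State: book:Alice, camera:Ivan, bag:Eve

Final state: book:Alice, camera:Ivan, bag:Eve
Ivan holds: camera.

Answer: camera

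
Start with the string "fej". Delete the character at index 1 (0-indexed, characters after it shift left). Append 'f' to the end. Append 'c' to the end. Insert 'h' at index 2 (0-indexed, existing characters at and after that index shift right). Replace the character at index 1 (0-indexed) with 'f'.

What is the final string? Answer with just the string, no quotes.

Applying each edit step by step:
Start: "fej"
Op 1 (delete idx 1 = 'e'): "fej" -> "fj"
Op 2 (append 'f'): "fj" -> "fjf"
Op 3 (append 'c'): "fjf" -> "fjfc"
Op 4 (insert 'h' at idx 2): "fjfc" -> "fjhfc"
Op 5 (replace idx 1: 'j' -> 'f'): "fjhfc" -> "ffhfc"

Answer: ffhfc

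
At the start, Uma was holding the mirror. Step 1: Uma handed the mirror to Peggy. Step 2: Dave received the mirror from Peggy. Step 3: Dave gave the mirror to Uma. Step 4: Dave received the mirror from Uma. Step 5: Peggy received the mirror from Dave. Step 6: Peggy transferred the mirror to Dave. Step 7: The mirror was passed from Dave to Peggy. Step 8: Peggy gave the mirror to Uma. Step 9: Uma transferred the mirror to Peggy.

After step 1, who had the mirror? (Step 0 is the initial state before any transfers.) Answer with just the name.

Tracking the mirror holder through step 1:
After step 0 (start): Uma
After step 1: Peggy

At step 1, the holder is Peggy.

Answer: Peggy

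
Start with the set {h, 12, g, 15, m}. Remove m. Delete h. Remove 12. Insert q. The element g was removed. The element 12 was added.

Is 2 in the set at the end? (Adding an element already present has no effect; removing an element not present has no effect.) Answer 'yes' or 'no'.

Answer: no

Derivation:
Tracking the set through each operation:
Start: {12, 15, g, h, m}
Event 1 (remove m): removed. Set: {12, 15, g, h}
Event 2 (remove h): removed. Set: {12, 15, g}
Event 3 (remove 12): removed. Set: {15, g}
Event 4 (add q): added. Set: {15, g, q}
Event 5 (remove g): removed. Set: {15, q}
Event 6 (add 12): added. Set: {12, 15, q}

Final set: {12, 15, q} (size 3)
2 is NOT in the final set.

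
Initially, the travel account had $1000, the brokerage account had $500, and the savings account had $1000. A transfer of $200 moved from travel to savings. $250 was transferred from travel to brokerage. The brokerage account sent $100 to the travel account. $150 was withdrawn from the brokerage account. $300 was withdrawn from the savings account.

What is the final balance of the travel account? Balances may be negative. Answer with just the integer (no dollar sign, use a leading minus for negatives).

Tracking account balances step by step:
Start: travel=1000, brokerage=500, savings=1000
Event 1 (transfer 200 travel -> savings): travel: 1000 - 200 = 800, savings: 1000 + 200 = 1200. Balances: travel=800, brokerage=500, savings=1200
Event 2 (transfer 250 travel -> brokerage): travel: 800 - 250 = 550, brokerage: 500 + 250 = 750. Balances: travel=550, brokerage=750, savings=1200
Event 3 (transfer 100 brokerage -> travel): brokerage: 750 - 100 = 650, travel: 550 + 100 = 650. Balances: travel=650, brokerage=650, savings=1200
Event 4 (withdraw 150 from brokerage): brokerage: 650 - 150 = 500. Balances: travel=650, brokerage=500, savings=1200
Event 5 (withdraw 300 from savings): savings: 1200 - 300 = 900. Balances: travel=650, brokerage=500, savings=900

Final balance of travel: 650

Answer: 650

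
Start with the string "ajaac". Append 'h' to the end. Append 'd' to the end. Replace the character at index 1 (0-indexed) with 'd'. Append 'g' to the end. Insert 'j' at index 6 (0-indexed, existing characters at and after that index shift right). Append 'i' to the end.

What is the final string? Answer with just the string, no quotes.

Applying each edit step by step:
Start: "ajaac"
Op 1 (append 'h'): "ajaac" -> "ajaach"
Op 2 (append 'd'): "ajaach" -> "ajaachd"
Op 3 (replace idx 1: 'j' -> 'd'): "ajaachd" -> "adaachd"
Op 4 (append 'g'): "adaachd" -> "adaachdg"
Op 5 (insert 'j' at idx 6): "adaachdg" -> "adaachjdg"
Op 6 (append 'i'): "adaachjdg" -> "adaachjdgi"

Answer: adaachjdgi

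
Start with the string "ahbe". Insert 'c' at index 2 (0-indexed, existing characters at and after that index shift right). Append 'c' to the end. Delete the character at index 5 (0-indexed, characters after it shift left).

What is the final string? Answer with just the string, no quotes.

Applying each edit step by step:
Start: "ahbe"
Op 1 (insert 'c' at idx 2): "ahbe" -> "ahcbe"
Op 2 (append 'c'): "ahcbe" -> "ahcbec"
Op 3 (delete idx 5 = 'c'): "ahcbec" -> "ahcbe"

Answer: ahcbe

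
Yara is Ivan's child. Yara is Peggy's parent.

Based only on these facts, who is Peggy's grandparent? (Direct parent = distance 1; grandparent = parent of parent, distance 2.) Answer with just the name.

Reconstructing the parent chain from the given facts:
  Ivan -> Yara -> Peggy
(each arrow means 'parent of the next')
Positions in the chain (0 = top):
  position of Ivan: 0
  position of Yara: 1
  position of Peggy: 2

Peggy is at position 2; the grandparent is 2 steps up the chain, i.e. position 0: Ivan.

Answer: Ivan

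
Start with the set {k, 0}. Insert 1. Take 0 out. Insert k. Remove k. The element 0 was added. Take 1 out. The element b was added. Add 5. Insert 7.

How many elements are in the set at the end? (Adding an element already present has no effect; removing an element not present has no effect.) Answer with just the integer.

Answer: 4

Derivation:
Tracking the set through each operation:
Start: {0, k}
Event 1 (add 1): added. Set: {0, 1, k}
Event 2 (remove 0): removed. Set: {1, k}
Event 3 (add k): already present, no change. Set: {1, k}
Event 4 (remove k): removed. Set: {1}
Event 5 (add 0): added. Set: {0, 1}
Event 6 (remove 1): removed. Set: {0}
Event 7 (add b): added. Set: {0, b}
Event 8 (add 5): added. Set: {0, 5, b}
Event 9 (add 7): added. Set: {0, 5, 7, b}

Final set: {0, 5, 7, b} (size 4)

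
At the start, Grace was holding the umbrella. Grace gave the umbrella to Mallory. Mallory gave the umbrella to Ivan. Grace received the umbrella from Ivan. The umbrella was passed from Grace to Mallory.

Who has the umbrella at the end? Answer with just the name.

Answer: Mallory

Derivation:
Tracking the umbrella through each event:
Start: Grace has the umbrella.
After event 1: Mallory has the umbrella.
After event 2: Ivan has the umbrella.
After event 3: Grace has the umbrella.
After event 4: Mallory has the umbrella.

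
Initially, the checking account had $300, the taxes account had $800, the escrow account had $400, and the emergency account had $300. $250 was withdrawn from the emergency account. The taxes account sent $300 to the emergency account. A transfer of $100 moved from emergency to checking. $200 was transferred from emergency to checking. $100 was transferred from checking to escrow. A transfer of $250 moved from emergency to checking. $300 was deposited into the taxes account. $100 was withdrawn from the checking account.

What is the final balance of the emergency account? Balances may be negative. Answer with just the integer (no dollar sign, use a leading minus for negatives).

Answer: -200

Derivation:
Tracking account balances step by step:
Start: checking=300, taxes=800, escrow=400, emergency=300
Event 1 (withdraw 250 from emergency): emergency: 300 - 250 = 50. Balances: checking=300, taxes=800, escrow=400, emergency=50
Event 2 (transfer 300 taxes -> emergency): taxes: 800 - 300 = 500, emergency: 50 + 300 = 350. Balances: checking=300, taxes=500, escrow=400, emergency=350
Event 3 (transfer 100 emergency -> checking): emergency: 350 - 100 = 250, checking: 300 + 100 = 400. Balances: checking=400, taxes=500, escrow=400, emergency=250
Event 4 (transfer 200 emergency -> checking): emergency: 250 - 200 = 50, checking: 400 + 200 = 600. Balances: checking=600, taxes=500, escrow=400, emergency=50
Event 5 (transfer 100 checking -> escrow): checking: 600 - 100 = 500, escrow: 400 + 100 = 500. Balances: checking=500, taxes=500, escrow=500, emergency=50
Event 6 (transfer 250 emergency -> checking): emergency: 50 - 250 = -200, checking: 500 + 250 = 750. Balances: checking=750, taxes=500, escrow=500, emergency=-200
Event 7 (deposit 300 to taxes): taxes: 500 + 300 = 800. Balances: checking=750, taxes=800, escrow=500, emergency=-200
Event 8 (withdraw 100 from checking): checking: 750 - 100 = 650. Balances: checking=650, taxes=800, escrow=500, emergency=-200

Final balance of emergency: -200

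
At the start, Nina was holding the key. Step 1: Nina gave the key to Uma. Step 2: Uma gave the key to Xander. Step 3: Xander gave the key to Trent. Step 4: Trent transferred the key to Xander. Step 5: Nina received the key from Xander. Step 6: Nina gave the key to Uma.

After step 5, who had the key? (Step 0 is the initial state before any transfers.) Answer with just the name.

Answer: Nina

Derivation:
Tracking the key holder through step 5:
After step 0 (start): Nina
After step 1: Uma
After step 2: Xander
After step 3: Trent
After step 4: Xander
After step 5: Nina

At step 5, the holder is Nina.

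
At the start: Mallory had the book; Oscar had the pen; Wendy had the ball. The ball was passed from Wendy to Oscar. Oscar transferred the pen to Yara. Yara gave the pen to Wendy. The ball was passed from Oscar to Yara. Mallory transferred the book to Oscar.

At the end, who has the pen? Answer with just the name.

Tracking all object holders:
Start: book:Mallory, pen:Oscar, ball:Wendy
Event 1 (give ball: Wendy -> Oscar). State: book:Mallory, pen:Oscar, ball:Oscar
Event 2 (give pen: Oscar -> Yara). State: book:Mallory, pen:Yara, ball:Oscar
Event 3 (give pen: Yara -> Wendy). State: book:Mallory, pen:Wendy, ball:Oscar
Event 4 (give ball: Oscar -> Yara). State: book:Mallory, pen:Wendy, ball:Yara
Event 5 (give book: Mallory -> Oscar). State: book:Oscar, pen:Wendy, ball:Yara

Final state: book:Oscar, pen:Wendy, ball:Yara
The pen is held by Wendy.

Answer: Wendy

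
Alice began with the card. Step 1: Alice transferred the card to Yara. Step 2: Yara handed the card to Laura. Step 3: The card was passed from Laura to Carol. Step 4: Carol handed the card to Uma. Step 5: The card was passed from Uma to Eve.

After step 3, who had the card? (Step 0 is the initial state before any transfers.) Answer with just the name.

Tracking the card holder through step 3:
After step 0 (start): Alice
After step 1: Yara
After step 2: Laura
After step 3: Carol

At step 3, the holder is Carol.

Answer: Carol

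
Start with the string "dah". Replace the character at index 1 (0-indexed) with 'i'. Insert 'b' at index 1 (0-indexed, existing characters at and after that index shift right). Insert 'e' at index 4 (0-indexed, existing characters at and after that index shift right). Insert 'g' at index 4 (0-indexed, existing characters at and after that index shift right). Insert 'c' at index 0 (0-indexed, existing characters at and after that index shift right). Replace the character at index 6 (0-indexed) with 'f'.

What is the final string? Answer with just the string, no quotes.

Answer: cdbihgf

Derivation:
Applying each edit step by step:
Start: "dah"
Op 1 (replace idx 1: 'a' -> 'i'): "dah" -> "dih"
Op 2 (insert 'b' at idx 1): "dih" -> "dbih"
Op 3 (insert 'e' at idx 4): "dbih" -> "dbihe"
Op 4 (insert 'g' at idx 4): "dbihe" -> "dbihge"
Op 5 (insert 'c' at idx 0): "dbihge" -> "cdbihge"
Op 6 (replace idx 6: 'e' -> 'f'): "cdbihge" -> "cdbihgf"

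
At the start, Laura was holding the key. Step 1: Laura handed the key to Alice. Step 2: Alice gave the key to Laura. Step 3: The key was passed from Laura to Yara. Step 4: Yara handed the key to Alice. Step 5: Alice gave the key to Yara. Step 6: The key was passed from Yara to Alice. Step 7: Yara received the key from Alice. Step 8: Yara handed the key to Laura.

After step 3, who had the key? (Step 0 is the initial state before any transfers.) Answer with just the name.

Tracking the key holder through step 3:
After step 0 (start): Laura
After step 1: Alice
After step 2: Laura
After step 3: Yara

At step 3, the holder is Yara.

Answer: Yara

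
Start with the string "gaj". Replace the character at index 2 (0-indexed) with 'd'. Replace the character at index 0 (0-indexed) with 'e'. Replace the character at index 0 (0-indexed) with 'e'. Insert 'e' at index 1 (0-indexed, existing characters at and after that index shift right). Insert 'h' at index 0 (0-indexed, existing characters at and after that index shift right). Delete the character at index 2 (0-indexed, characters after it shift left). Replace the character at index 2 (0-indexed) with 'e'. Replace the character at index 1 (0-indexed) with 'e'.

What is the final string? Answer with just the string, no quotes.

Applying each edit step by step:
Start: "gaj"
Op 1 (replace idx 2: 'j' -> 'd'): "gaj" -> "gad"
Op 2 (replace idx 0: 'g' -> 'e'): "gad" -> "ead"
Op 3 (replace idx 0: 'e' -> 'e'): "ead" -> "ead"
Op 4 (insert 'e' at idx 1): "ead" -> "eead"
Op 5 (insert 'h' at idx 0): "eead" -> "heead"
Op 6 (delete idx 2 = 'e'): "heead" -> "head"
Op 7 (replace idx 2: 'a' -> 'e'): "head" -> "heed"
Op 8 (replace idx 1: 'e' -> 'e'): "heed" -> "heed"

Answer: heed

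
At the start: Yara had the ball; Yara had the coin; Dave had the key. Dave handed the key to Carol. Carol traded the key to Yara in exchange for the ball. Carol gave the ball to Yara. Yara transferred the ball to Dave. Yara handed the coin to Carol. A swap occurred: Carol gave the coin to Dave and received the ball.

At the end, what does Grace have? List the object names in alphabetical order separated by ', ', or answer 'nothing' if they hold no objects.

Tracking all object holders:
Start: ball:Yara, coin:Yara, key:Dave
Event 1 (give key: Dave -> Carol). State: ball:Yara, coin:Yara, key:Carol
Event 2 (swap key<->ball: now key:Yara, ball:Carol). State: ball:Carol, coin:Yara, key:Yara
Event 3 (give ball: Carol -> Yara). State: ball:Yara, coin:Yara, key:Yara
Event 4 (give ball: Yara -> Dave). State: ball:Dave, coin:Yara, key:Yara
Event 5 (give coin: Yara -> Carol). State: ball:Dave, coin:Carol, key:Yara
Event 6 (swap coin<->ball: now coin:Dave, ball:Carol). State: ball:Carol, coin:Dave, key:Yara

Final state: ball:Carol, coin:Dave, key:Yara
Grace holds: (nothing).

Answer: nothing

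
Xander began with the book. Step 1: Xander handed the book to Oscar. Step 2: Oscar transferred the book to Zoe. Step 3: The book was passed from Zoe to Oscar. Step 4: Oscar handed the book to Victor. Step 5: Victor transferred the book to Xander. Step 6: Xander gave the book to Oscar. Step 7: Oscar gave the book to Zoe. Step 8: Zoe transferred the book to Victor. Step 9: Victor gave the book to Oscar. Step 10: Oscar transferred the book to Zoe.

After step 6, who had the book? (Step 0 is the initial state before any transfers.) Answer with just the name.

Tracking the book holder through step 6:
After step 0 (start): Xander
After step 1: Oscar
After step 2: Zoe
After step 3: Oscar
After step 4: Victor
After step 5: Xander
After step 6: Oscar

At step 6, the holder is Oscar.

Answer: Oscar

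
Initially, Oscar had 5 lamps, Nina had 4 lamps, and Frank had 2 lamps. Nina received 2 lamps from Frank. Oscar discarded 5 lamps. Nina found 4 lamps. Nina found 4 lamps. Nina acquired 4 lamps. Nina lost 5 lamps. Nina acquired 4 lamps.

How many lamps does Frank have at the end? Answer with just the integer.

Tracking counts step by step:
Start: Oscar=5, Nina=4, Frank=2
Event 1 (Frank -> Nina, 2): Frank: 2 -> 0, Nina: 4 -> 6. State: Oscar=5, Nina=6, Frank=0
Event 2 (Oscar -5): Oscar: 5 -> 0. State: Oscar=0, Nina=6, Frank=0
Event 3 (Nina +4): Nina: 6 -> 10. State: Oscar=0, Nina=10, Frank=0
Event 4 (Nina +4): Nina: 10 -> 14. State: Oscar=0, Nina=14, Frank=0
Event 5 (Nina +4): Nina: 14 -> 18. State: Oscar=0, Nina=18, Frank=0
Event 6 (Nina -5): Nina: 18 -> 13. State: Oscar=0, Nina=13, Frank=0
Event 7 (Nina +4): Nina: 13 -> 17. State: Oscar=0, Nina=17, Frank=0

Frank's final count: 0

Answer: 0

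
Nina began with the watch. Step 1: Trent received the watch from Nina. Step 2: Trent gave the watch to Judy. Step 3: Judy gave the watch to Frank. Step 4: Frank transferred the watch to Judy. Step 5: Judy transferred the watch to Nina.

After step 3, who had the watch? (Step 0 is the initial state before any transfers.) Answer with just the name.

Answer: Frank

Derivation:
Tracking the watch holder through step 3:
After step 0 (start): Nina
After step 1: Trent
After step 2: Judy
After step 3: Frank

At step 3, the holder is Frank.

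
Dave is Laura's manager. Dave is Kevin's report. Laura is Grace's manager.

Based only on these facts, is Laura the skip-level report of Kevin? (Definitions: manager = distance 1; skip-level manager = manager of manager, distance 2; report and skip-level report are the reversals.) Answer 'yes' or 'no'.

Answer: yes

Derivation:
Reconstructing the manager chain from the given facts:
  Kevin -> Dave -> Laura -> Grace
(each arrow means 'manager of the next')
Positions in the chain (0 = top):
  position of Kevin: 0
  position of Dave: 1
  position of Laura: 2
  position of Grace: 3

Laura is at position 2, Kevin is at position 0; signed distance (j - i) = -2.
'skip-level report' requires j - i = -2. Actual distance is -2, so the relation HOLDS.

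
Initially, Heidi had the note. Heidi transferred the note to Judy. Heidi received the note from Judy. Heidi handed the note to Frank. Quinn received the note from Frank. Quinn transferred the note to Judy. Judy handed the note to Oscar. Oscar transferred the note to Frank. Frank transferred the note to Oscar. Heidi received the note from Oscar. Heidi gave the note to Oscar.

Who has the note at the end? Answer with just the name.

Answer: Oscar

Derivation:
Tracking the note through each event:
Start: Heidi has the note.
After event 1: Judy has the note.
After event 2: Heidi has the note.
After event 3: Frank has the note.
After event 4: Quinn has the note.
After event 5: Judy has the note.
After event 6: Oscar has the note.
After event 7: Frank has the note.
After event 8: Oscar has the note.
After event 9: Heidi has the note.
After event 10: Oscar has the note.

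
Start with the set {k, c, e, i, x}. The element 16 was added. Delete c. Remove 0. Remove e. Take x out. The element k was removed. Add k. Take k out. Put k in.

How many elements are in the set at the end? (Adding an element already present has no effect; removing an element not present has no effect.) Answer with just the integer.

Answer: 3

Derivation:
Tracking the set through each operation:
Start: {c, e, i, k, x}
Event 1 (add 16): added. Set: {16, c, e, i, k, x}
Event 2 (remove c): removed. Set: {16, e, i, k, x}
Event 3 (remove 0): not present, no change. Set: {16, e, i, k, x}
Event 4 (remove e): removed. Set: {16, i, k, x}
Event 5 (remove x): removed. Set: {16, i, k}
Event 6 (remove k): removed. Set: {16, i}
Event 7 (add k): added. Set: {16, i, k}
Event 8 (remove k): removed. Set: {16, i}
Event 9 (add k): added. Set: {16, i, k}

Final set: {16, i, k} (size 3)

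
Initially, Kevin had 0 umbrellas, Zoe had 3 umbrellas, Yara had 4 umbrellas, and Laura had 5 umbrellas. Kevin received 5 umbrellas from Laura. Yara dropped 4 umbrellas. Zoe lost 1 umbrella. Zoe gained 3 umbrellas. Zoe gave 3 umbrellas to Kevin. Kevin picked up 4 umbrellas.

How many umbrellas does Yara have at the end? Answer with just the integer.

Tracking counts step by step:
Start: Kevin=0, Zoe=3, Yara=4, Laura=5
Event 1 (Laura -> Kevin, 5): Laura: 5 -> 0, Kevin: 0 -> 5. State: Kevin=5, Zoe=3, Yara=4, Laura=0
Event 2 (Yara -4): Yara: 4 -> 0. State: Kevin=5, Zoe=3, Yara=0, Laura=0
Event 3 (Zoe -1): Zoe: 3 -> 2. State: Kevin=5, Zoe=2, Yara=0, Laura=0
Event 4 (Zoe +3): Zoe: 2 -> 5. State: Kevin=5, Zoe=5, Yara=0, Laura=0
Event 5 (Zoe -> Kevin, 3): Zoe: 5 -> 2, Kevin: 5 -> 8. State: Kevin=8, Zoe=2, Yara=0, Laura=0
Event 6 (Kevin +4): Kevin: 8 -> 12. State: Kevin=12, Zoe=2, Yara=0, Laura=0

Yara's final count: 0

Answer: 0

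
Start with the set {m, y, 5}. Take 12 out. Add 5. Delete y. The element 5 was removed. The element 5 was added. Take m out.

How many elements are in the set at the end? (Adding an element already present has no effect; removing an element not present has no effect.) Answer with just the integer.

Tracking the set through each operation:
Start: {5, m, y}
Event 1 (remove 12): not present, no change. Set: {5, m, y}
Event 2 (add 5): already present, no change. Set: {5, m, y}
Event 3 (remove y): removed. Set: {5, m}
Event 4 (remove 5): removed. Set: {m}
Event 5 (add 5): added. Set: {5, m}
Event 6 (remove m): removed. Set: {5}

Final set: {5} (size 1)

Answer: 1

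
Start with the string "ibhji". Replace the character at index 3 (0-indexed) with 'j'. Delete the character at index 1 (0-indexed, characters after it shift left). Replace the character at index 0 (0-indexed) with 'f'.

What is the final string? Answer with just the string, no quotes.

Answer: fhji

Derivation:
Applying each edit step by step:
Start: "ibhji"
Op 1 (replace idx 3: 'j' -> 'j'): "ibhji" -> "ibhji"
Op 2 (delete idx 1 = 'b'): "ibhji" -> "ihji"
Op 3 (replace idx 0: 'i' -> 'f'): "ihji" -> "fhji"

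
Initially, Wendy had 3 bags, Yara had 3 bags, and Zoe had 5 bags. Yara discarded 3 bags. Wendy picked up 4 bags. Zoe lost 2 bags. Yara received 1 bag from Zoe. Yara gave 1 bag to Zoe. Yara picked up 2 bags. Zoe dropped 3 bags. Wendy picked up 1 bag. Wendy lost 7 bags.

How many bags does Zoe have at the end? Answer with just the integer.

Tracking counts step by step:
Start: Wendy=3, Yara=3, Zoe=5
Event 1 (Yara -3): Yara: 3 -> 0. State: Wendy=3, Yara=0, Zoe=5
Event 2 (Wendy +4): Wendy: 3 -> 7. State: Wendy=7, Yara=0, Zoe=5
Event 3 (Zoe -2): Zoe: 5 -> 3. State: Wendy=7, Yara=0, Zoe=3
Event 4 (Zoe -> Yara, 1): Zoe: 3 -> 2, Yara: 0 -> 1. State: Wendy=7, Yara=1, Zoe=2
Event 5 (Yara -> Zoe, 1): Yara: 1 -> 0, Zoe: 2 -> 3. State: Wendy=7, Yara=0, Zoe=3
Event 6 (Yara +2): Yara: 0 -> 2. State: Wendy=7, Yara=2, Zoe=3
Event 7 (Zoe -3): Zoe: 3 -> 0. State: Wendy=7, Yara=2, Zoe=0
Event 8 (Wendy +1): Wendy: 7 -> 8. State: Wendy=8, Yara=2, Zoe=0
Event 9 (Wendy -7): Wendy: 8 -> 1. State: Wendy=1, Yara=2, Zoe=0

Zoe's final count: 0

Answer: 0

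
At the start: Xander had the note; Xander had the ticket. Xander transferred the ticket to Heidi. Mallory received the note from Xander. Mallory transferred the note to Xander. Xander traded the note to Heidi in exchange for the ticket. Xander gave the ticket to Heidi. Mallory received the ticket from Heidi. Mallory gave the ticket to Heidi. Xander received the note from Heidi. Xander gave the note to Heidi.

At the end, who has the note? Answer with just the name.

Tracking all object holders:
Start: note:Xander, ticket:Xander
Event 1 (give ticket: Xander -> Heidi). State: note:Xander, ticket:Heidi
Event 2 (give note: Xander -> Mallory). State: note:Mallory, ticket:Heidi
Event 3 (give note: Mallory -> Xander). State: note:Xander, ticket:Heidi
Event 4 (swap note<->ticket: now note:Heidi, ticket:Xander). State: note:Heidi, ticket:Xander
Event 5 (give ticket: Xander -> Heidi). State: note:Heidi, ticket:Heidi
Event 6 (give ticket: Heidi -> Mallory). State: note:Heidi, ticket:Mallory
Event 7 (give ticket: Mallory -> Heidi). State: note:Heidi, ticket:Heidi
Event 8 (give note: Heidi -> Xander). State: note:Xander, ticket:Heidi
Event 9 (give note: Xander -> Heidi). State: note:Heidi, ticket:Heidi

Final state: note:Heidi, ticket:Heidi
The note is held by Heidi.

Answer: Heidi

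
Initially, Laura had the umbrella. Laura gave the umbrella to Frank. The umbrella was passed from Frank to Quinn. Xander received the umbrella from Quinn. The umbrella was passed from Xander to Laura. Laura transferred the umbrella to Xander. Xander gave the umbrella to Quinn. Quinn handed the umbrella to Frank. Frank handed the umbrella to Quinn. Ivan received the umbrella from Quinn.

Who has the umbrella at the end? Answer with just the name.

Answer: Ivan

Derivation:
Tracking the umbrella through each event:
Start: Laura has the umbrella.
After event 1: Frank has the umbrella.
After event 2: Quinn has the umbrella.
After event 3: Xander has the umbrella.
After event 4: Laura has the umbrella.
After event 5: Xander has the umbrella.
After event 6: Quinn has the umbrella.
After event 7: Frank has the umbrella.
After event 8: Quinn has the umbrella.
After event 9: Ivan has the umbrella.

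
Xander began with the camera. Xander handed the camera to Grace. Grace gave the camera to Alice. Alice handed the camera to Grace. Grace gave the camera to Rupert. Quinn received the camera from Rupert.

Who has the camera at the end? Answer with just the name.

Tracking the camera through each event:
Start: Xander has the camera.
After event 1: Grace has the camera.
After event 2: Alice has the camera.
After event 3: Grace has the camera.
After event 4: Rupert has the camera.
After event 5: Quinn has the camera.

Answer: Quinn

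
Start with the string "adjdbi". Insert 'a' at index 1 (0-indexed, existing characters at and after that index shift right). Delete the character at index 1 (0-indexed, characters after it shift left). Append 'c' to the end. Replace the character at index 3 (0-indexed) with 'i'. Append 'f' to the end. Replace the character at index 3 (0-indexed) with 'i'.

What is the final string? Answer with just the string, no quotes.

Applying each edit step by step:
Start: "adjdbi"
Op 1 (insert 'a' at idx 1): "adjdbi" -> "aadjdbi"
Op 2 (delete idx 1 = 'a'): "aadjdbi" -> "adjdbi"
Op 3 (append 'c'): "adjdbi" -> "adjdbic"
Op 4 (replace idx 3: 'd' -> 'i'): "adjdbic" -> "adjibic"
Op 5 (append 'f'): "adjibic" -> "adjibicf"
Op 6 (replace idx 3: 'i' -> 'i'): "adjibicf" -> "adjibicf"

Answer: adjibicf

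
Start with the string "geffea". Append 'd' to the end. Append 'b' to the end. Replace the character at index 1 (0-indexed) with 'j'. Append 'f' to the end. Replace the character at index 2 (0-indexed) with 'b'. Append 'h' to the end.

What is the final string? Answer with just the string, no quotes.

Applying each edit step by step:
Start: "geffea"
Op 1 (append 'd'): "geffea" -> "geffead"
Op 2 (append 'b'): "geffead" -> "geffeadb"
Op 3 (replace idx 1: 'e' -> 'j'): "geffeadb" -> "gjffeadb"
Op 4 (append 'f'): "gjffeadb" -> "gjffeadbf"
Op 5 (replace idx 2: 'f' -> 'b'): "gjffeadbf" -> "gjbfeadbf"
Op 6 (append 'h'): "gjbfeadbf" -> "gjbfeadbfh"

Answer: gjbfeadbfh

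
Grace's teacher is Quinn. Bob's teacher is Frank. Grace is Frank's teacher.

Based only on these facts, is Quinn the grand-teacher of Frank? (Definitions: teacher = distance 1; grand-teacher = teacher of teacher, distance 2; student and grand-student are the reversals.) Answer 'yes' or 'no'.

Reconstructing the teacher chain from the given facts:
  Quinn -> Grace -> Frank -> Bob
(each arrow means 'teacher of the next')
Positions in the chain (0 = top):
  position of Quinn: 0
  position of Grace: 1
  position of Frank: 2
  position of Bob: 3

Quinn is at position 0, Frank is at position 2; signed distance (j - i) = 2.
'grand-teacher' requires j - i = 2. Actual distance is 2, so the relation HOLDS.

Answer: yes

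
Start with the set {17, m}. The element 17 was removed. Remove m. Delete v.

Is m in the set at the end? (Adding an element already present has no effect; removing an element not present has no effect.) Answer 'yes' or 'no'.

Tracking the set through each operation:
Start: {17, m}
Event 1 (remove 17): removed. Set: {m}
Event 2 (remove m): removed. Set: {}
Event 3 (remove v): not present, no change. Set: {}

Final set: {} (size 0)
m is NOT in the final set.

Answer: no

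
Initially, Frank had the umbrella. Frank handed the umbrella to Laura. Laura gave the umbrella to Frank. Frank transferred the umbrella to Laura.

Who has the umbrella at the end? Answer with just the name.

Answer: Laura

Derivation:
Tracking the umbrella through each event:
Start: Frank has the umbrella.
After event 1: Laura has the umbrella.
After event 2: Frank has the umbrella.
After event 3: Laura has the umbrella.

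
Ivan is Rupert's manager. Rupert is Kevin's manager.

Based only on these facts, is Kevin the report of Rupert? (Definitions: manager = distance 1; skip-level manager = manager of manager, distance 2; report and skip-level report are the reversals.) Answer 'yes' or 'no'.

Answer: yes

Derivation:
Reconstructing the manager chain from the given facts:
  Ivan -> Rupert -> Kevin
(each arrow means 'manager of the next')
Positions in the chain (0 = top):
  position of Ivan: 0
  position of Rupert: 1
  position of Kevin: 2

Kevin is at position 2, Rupert is at position 1; signed distance (j - i) = -1.
'report' requires j - i = -1. Actual distance is -1, so the relation HOLDS.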